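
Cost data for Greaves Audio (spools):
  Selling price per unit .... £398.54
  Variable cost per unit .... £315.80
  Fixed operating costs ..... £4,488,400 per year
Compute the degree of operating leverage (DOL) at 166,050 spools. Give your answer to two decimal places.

Total contribution margin = 166,050 × £82.74 = £13,738,977.00.
EBIT = £13,738,977.00 − £4,488,400 = £9,250,577.00.
So DOL = total CM / EBIT = £13,738,977.00 / £9,250,577.00 = 1.4852.

1.49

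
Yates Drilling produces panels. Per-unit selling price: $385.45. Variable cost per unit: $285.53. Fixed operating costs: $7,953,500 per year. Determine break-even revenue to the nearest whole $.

Contribution margin per unit = $385.45 − $285.53 = $99.92, a CM ratio of $99.92 ÷ $385.45 = 0.2592.
Break-even sales = FC ÷ CM ratio = $7,953,500 × $385.45 / $99.92 = $30,681,311.

$30,681,311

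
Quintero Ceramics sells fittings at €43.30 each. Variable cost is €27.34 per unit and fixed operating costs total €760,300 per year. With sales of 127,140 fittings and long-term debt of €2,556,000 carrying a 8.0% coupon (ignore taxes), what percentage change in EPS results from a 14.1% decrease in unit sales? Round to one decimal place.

-26.9%

Total contribution margin = 127,140 × €15.96 = €2,029,154.40.
Operating income = contribution − fixed costs = €2,029,154.40 − €760,300 = €1,268,854.40.
Interest = €204,480.00, so EBIT − I = €1,064,374.40.
DCL = total CM / (EBIT − I) = €2,029,154.40 / €1,064,374.40 = 1.9064.
EPS therefore changes by 1.9064 × (-14.1%) = -26.9%.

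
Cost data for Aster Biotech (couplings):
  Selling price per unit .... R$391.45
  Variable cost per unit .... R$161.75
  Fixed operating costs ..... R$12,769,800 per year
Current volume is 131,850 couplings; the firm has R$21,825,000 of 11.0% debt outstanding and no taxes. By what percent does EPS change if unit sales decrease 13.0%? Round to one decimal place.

-26.0%

At 131,850 units, contribution = 131,850 × R$229.70 = R$30,285,945.00.
EBIT = R$30,285,945.00 − R$12,769,800 = R$17,516,145.00.
Interest = R$2,400,750.00, so EBIT − I = R$15,115,395.00.
Degree of combined leverage = contribution ÷ (EBIT − I) = R$30,285,945.00 ÷ R$15,115,395.00 = 2.0036.
%ΔEPS = DCL × %ΔSales = 2.0036 × -13.0% = -26.0%.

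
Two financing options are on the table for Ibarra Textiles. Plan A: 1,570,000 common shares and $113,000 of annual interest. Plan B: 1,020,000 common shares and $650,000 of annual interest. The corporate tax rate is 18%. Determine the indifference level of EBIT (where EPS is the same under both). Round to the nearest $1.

$1,645,891

Set EPS_A = EPS_B: (EBIT − $113,000)(1 − 0.18) ÷ 1,570,000 = (EBIT − $650,000)(1 − 0.18) ÷ 1,020,000.
Cancelling (1 − t) and cross-multiplying: 1,020,000·(EBIT − 113,000) = 1,570,000·(EBIT − 650,000).
EBIT × (1,570,000 − 1,020,000) = 650,000 × 1,570,000 − 113,000 × 1,020,000 = 905,240,000,000, so EBIT = 905,240,000,000 ÷ 550,000 = 1,645,890.91.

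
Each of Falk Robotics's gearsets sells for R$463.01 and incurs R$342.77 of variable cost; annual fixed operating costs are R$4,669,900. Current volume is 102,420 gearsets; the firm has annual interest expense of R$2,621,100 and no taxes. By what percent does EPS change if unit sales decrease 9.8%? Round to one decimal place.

Contribution at this volume is 102,420 × R$120.24 = R$12,314,980.80.
EBIT = R$12,314,980.80 − R$4,669,900 = R$7,645,080.80.
Interest = R$2,621,100.00, so EBIT − I = R$5,023,980.80.
Degree of combined leverage = contribution ÷ (EBIT − I) = R$12,314,980.80 ÷ R$5,023,980.80 = 2.4512.
EPS therefore changes by 2.4512 × (-9.8%) = -24.0%.

-24.0%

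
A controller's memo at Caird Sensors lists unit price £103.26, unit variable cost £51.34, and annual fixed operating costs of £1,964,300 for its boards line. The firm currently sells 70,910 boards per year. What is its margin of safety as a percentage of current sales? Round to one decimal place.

46.6%

Unit CM = price − variable cost = £103.26 − £51.34 = £51.92. Break-even units = £1,964,300 ÷ £51.92 = 37,833.20; break-even revenue = 37,833.20 × £103.26 = £3,906,656.74.
Actual sales revenue = 70,910 × £103.26 = £7,322,166.60.
Margin of safety = (£7,322,166.60 − £3,906,656.74) ÷ £7,322,166.60 = 46.6%.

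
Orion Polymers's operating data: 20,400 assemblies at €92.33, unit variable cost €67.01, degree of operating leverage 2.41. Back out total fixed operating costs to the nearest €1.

At 20,400 units, contribution = 20,400 × €25.32 = €516,528.00.
Since DOL = CM ÷ EBIT, EBIT = €516,528.00 ÷ 2.41 = €214,326.97.
Fixed costs = CM − EBIT = €516,528.00 − €214,326.97 = €302,201.

€302,201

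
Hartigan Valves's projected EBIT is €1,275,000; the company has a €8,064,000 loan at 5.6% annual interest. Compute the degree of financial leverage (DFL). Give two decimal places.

Annual interest charges come to €451,584.00.
Degree of financial leverage = EBIT / (EBIT − interest) = €1,275,000 / €823,416.00 = 1.5484.

1.55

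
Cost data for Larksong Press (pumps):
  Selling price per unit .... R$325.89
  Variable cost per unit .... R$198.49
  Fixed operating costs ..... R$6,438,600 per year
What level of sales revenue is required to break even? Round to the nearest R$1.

R$16,469,979

CM per unit = R$325.89 − R$198.49 = R$127.40; CM ratio = R$127.40 / R$325.89 = 0.3909.
Break-even revenue = fixed costs × price ÷ CM = R$6,438,600 × R$325.89 ÷ R$127.40 = R$16,469,979.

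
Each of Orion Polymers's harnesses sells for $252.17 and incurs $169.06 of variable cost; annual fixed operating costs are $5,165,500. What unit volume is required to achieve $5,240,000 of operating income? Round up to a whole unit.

Contribution margin per unit = $252.17 − $169.06 = $83.11.
Required volume = (fixed costs + target profit) ÷ CM = ($5,165,500 + $5,240,000) ÷ $83.11 = 125,201.54, so 125,202 harnesses.

125,202 harnesses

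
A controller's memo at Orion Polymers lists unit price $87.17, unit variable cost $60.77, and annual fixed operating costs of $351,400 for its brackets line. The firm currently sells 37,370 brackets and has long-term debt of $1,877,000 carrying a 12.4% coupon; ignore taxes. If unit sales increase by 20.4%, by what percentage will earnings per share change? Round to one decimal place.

Total contribution margin = 37,370 × $26.40 = $986,568.00.
Subtracting fixed costs: EBIT = $986,568.00 − $351,400 = $635,168.00.
Interest = $232,748.00, so EBIT − I = $402,420.00.
Degree of combined leverage = contribution ÷ (EBIT − I) = $986,568.00 ÷ $402,420.00 = 2.4516.
%ΔEPS = DCL × %ΔSales = 2.4516 × +20.4% = +50.0%.

+50.0%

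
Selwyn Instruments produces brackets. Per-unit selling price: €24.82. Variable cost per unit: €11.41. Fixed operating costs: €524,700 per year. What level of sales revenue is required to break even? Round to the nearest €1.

€971,145

CM per unit = €24.82 − €11.41 = €13.41; CM ratio = €13.41 / €24.82 = 0.5403.
Break-even sales = FC ÷ CM ratio = €524,700 × €24.82 / €13.41 = €971,145.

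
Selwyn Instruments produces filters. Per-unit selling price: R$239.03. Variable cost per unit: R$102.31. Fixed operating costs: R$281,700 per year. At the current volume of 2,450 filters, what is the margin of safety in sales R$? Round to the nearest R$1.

R$93,122

Unit CM = price − variable cost = R$239.03 − R$102.31 = R$136.72. Break-even units = R$281,700 ÷ R$136.72 = 2,060.42; break-even revenue = 2,060.42 × R$239.03 = R$492,501.10.
Actual sales revenue = 2,450 × R$239.03 = R$585,623.50.
Margin of safety = R$585,623.50 − R$492,501.10 = R$93,122.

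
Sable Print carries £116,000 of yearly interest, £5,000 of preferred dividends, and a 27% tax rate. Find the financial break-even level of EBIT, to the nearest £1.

£122,849

Preferred dividends are paid after tax, so their pre-tax equivalent is £5,000 ÷ (1 − 0.27) = £6,849.32.
EPS = 0 when EBIT covers interest plus the pre-tax preferred burden: £116,000 + £6,849.32 = £122,849.32.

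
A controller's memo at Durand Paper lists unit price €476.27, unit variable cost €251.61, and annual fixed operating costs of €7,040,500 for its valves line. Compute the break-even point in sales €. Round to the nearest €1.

CM per unit = €476.27 − €251.61 = €224.66; CM ratio = €224.66 / €476.27 = 0.4717.
Break-even revenue = fixed costs × price ÷ CM = €7,040,500 × €476.27 ÷ €224.66 = €14,925,572.

€14,925,572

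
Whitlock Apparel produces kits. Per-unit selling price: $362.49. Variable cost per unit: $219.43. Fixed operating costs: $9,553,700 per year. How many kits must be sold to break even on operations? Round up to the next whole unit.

66,782 kits

Unit CM = price − variable cost = $362.49 − $219.43 = $143.06.
Break-even volume = fixed costs ÷ CM per unit = $9,553,700 ÷ $143.06 = 66,781.07, so 66,782 kits.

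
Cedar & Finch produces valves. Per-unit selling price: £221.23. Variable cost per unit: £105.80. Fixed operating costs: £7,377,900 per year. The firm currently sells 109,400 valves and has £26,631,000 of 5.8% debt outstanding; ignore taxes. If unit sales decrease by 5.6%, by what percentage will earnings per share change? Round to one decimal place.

-19.1%

Contribution at this volume is 109,400 × £115.43 = £12,628,042.00.
Subtracting fixed costs: EBIT = £12,628,042.00 − £7,377,900 = £5,250,142.00.
After interest of £1,544,598.00, pre-tax earnings = £3,705,544.00.
Degree of combined leverage = contribution ÷ (EBIT − I) = £12,628,042.00 ÷ £3,705,544.00 = 3.4079.
EPS therefore changes by 3.4079 × (-5.6%) = -19.1%.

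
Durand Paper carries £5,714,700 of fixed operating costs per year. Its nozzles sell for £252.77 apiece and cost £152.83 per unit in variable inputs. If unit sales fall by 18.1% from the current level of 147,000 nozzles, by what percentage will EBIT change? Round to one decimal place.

-29.6%

Total contribution margin = 147,000 × £99.94 = £14,691,180.00.
Subtracting fixed costs: EBIT = £14,691,180.00 − £5,714,700 = £8,976,480.00.
DOL = contribution ÷ EBIT = £14,691,180.00 ÷ £8,976,480.00 = 1.6366.
%ΔEBIT = DOL × %ΔSales = 1.6366 × -18.1% = -29.6%.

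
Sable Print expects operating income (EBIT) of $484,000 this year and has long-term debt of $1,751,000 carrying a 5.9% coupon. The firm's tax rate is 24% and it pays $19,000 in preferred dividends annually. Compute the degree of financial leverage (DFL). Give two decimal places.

1.36

Annual interest charges come to $103,309.00.
Pre-tax preferred-dividend burden = $19,000 ÷ (1 − 0.24) = $25,000.00.
DFL = EBIT ÷ [EBIT − I − D_p/(1−t)] = $484,000 ÷ [$484,000 − $103,309.00 − $25,000.00] = $484,000 ÷ $355,691.00 = 1.3607.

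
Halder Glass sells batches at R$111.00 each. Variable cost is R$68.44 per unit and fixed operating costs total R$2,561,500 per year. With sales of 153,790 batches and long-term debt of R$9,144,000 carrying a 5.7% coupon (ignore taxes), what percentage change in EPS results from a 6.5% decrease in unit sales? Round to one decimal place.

-12.3%

Total contribution margin = 153,790 × R$42.56 = R$6,545,302.40.
Subtracting fixed costs: EBIT = R$6,545,302.40 − R$2,561,500 = R$3,983,802.40.
After interest of R$521,208.00, pre-tax earnings = R$3,462,594.40.
DCL = total CM / (EBIT − I) = R$6,545,302.40 / R$3,462,594.40 = 1.8903.
EPS therefore changes by 1.8903 × (-6.5%) = -12.3%.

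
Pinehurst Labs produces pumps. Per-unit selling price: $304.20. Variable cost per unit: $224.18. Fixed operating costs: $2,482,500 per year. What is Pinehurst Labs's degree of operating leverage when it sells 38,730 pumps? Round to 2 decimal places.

5.03

Total contribution margin = 38,730 × $80.02 = $3,099,174.60.
EBIT = $3,099,174.60 − $2,482,500 = $616,674.60.
So DOL = total CM / EBIT = $3,099,174.60 / $616,674.60 = 5.0256.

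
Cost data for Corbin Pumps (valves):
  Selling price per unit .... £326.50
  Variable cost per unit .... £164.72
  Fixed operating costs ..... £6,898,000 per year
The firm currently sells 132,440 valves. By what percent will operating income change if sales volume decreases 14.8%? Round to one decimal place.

Contribution at this volume is 132,440 × £161.78 = £21,426,143.20.
Operating income = contribution − fixed costs = £21,426,143.20 − £6,898,000 = £14,528,143.20.
So DOL = total CM / EBIT = £21,426,143.20 / £14,528,143.20 = 1.4748.
Operating income changes by 1.4748 × -14.8% = -21.8%.

-21.8%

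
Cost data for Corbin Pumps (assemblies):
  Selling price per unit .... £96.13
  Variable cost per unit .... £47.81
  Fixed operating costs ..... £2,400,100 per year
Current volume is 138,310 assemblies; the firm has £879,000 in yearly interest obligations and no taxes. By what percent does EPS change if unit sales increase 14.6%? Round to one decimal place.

Total contribution margin = 138,310 × £48.32 = £6,683,139.20.
EBIT = £6,683,139.20 − £2,400,100 = £4,283,039.20.
Interest = £879,000.00, so EBIT − I = £3,404,039.20.
DCL = total CM / (EBIT − I) = £6,683,139.20 / £3,404,039.20 = 1.9633.
EPS therefore changes by 1.9633 × (+14.6%) = +28.7%.

+28.7%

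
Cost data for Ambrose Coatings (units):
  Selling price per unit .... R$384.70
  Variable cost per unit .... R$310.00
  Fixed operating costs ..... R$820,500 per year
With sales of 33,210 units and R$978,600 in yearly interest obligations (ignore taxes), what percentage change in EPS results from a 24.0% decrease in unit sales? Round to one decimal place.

Total contribution margin = 33,210 × R$74.70 = R$2,480,787.00.
EBIT = R$2,480,787.00 − R$820,500 = R$1,660,287.00.
Interest = R$978,600.00, so EBIT − I = R$681,687.00.
DCL = total CM / (EBIT − I) = R$2,480,787.00 / R$681,687.00 = 3.6392.
EPS therefore changes by 3.6392 × (-24.0%) = -87.3%.

-87.3%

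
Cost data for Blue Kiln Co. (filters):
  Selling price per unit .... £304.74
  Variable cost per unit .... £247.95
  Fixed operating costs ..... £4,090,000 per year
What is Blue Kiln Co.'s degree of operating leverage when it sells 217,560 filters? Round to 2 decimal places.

Total contribution margin = 217,560 × £56.79 = £12,355,232.40.
Subtracting fixed costs: EBIT = £12,355,232.40 − £4,090,000 = £8,265,232.40.
Degree of operating leverage = £12,355,232.40 / £8,265,232.40 = 1.4948.

1.49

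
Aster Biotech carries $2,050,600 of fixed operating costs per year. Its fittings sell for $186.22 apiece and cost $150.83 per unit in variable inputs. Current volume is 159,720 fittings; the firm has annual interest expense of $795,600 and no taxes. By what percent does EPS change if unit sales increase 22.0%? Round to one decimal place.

+44.3%

Total contribution margin = 159,720 × $35.39 = $5,652,490.80.
EBIT = $5,652,490.80 − $2,050,600 = $3,601,890.80.
Interest = $795,600.00, so EBIT − I = $2,806,290.80.
DCL = total CM / (EBIT − I) = $5,652,490.80 / $2,806,290.80 = 2.0142.
EPS therefore changes by 2.0142 × (+22.0%) = +44.3%.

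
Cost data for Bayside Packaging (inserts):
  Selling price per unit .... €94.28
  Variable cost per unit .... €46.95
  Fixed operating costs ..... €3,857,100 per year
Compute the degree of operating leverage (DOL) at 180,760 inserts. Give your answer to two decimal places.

At 180,760 units, contribution = 180,760 × €47.33 = €8,555,370.80.
Subtracting fixed costs: EBIT = €8,555,370.80 − €3,857,100 = €4,698,270.80.
DOL = contribution ÷ EBIT = €8,555,370.80 ÷ €4,698,270.80 = 1.8210.

1.82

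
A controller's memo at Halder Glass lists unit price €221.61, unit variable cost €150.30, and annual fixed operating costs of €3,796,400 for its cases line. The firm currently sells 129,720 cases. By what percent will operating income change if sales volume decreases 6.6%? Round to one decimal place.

Contribution at this volume is 129,720 × €71.31 = €9,250,333.20.
Subtracting fixed costs: EBIT = €9,250,333.20 − €3,796,400 = €5,453,933.20.
Degree of operating leverage = €9,250,333.20 / €5,453,933.20 = 1.6961.
%ΔEBIT = DOL × %ΔSales = 1.6961 × -6.6% = -11.2%.

-11.2%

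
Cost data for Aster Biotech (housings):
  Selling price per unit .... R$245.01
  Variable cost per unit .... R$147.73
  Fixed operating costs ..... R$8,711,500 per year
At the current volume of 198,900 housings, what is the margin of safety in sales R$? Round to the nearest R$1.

R$26,791,652

Each unit contributes R$245.01 − R$147.73 = R$97.28. Break-even units = R$8,711,500 ÷ R$97.28 = 89,550.78; break-even revenue = 89,550.78 × R$245.01 = R$21,940,836.91.
Actual sales revenue = 198,900 × R$245.01 = R$48,732,489.00.
Margin of safety = R$48,732,489.00 − R$21,940,836.91 = R$26,791,652.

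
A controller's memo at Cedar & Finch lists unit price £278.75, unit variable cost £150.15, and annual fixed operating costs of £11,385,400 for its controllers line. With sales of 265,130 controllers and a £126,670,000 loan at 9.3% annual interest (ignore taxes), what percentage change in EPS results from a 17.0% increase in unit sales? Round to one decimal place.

Total contribution margin = 265,130 × £128.60 = £34,095,718.00.
Operating income = contribution − fixed costs = £34,095,718.00 − £11,385,400 = £22,710,318.00.
After interest of £11,780,310.00, pre-tax earnings = £10,930,008.00.
Degree of combined leverage = contribution ÷ (EBIT − I) = £34,095,718.00 ÷ £10,930,008.00 = 3.1195.
%ΔEPS = DCL × %ΔSales = 3.1195 × +17.0% = +53.0%.

+53.0%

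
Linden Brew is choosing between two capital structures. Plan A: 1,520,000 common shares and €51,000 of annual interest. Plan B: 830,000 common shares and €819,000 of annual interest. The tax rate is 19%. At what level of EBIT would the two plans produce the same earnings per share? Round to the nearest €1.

Set EPS_A = EPS_B: (EBIT − €51,000)(1 − 0.19) ÷ 1,520,000 = (EBIT − €819,000)(1 − 0.19) ÷ 830,000.
Cancelling (1 − t) and cross-multiplying: 830,000·(EBIT − 51,000) = 1,520,000·(EBIT − 819,000).
EBIT × (1,520,000 − 830,000) = 819,000 × 1,520,000 − 51,000 × 830,000 = 1,202,550,000,000, so EBIT = 1,202,550,000,000 ÷ 690,000 = 1,742,826.09.

€1,742,826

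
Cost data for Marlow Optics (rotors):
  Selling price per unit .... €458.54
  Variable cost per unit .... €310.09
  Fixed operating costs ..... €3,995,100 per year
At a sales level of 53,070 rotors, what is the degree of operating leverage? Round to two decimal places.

2.03

Contribution at this volume is 53,070 × €148.45 = €7,878,241.50.
EBIT = €7,878,241.50 − €3,995,100 = €3,883,141.50.
DOL = contribution ÷ EBIT = €7,878,241.50 ÷ €3,883,141.50 = 2.0288.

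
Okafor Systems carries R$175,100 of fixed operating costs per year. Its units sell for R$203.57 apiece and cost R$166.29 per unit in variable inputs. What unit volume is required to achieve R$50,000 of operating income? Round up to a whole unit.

6,039 units

Each unit contributes R$203.57 − R$166.29 = R$37.28.
Required volume = (fixed costs + target profit) ÷ CM = (R$175,100 + R$50,000) ÷ R$37.28 = 6,038.09, so 6,039 units.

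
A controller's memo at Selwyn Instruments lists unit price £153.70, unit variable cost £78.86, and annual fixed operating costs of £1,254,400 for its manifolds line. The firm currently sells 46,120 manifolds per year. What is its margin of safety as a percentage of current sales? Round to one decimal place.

63.7%

Contribution margin per unit = £153.70 − £78.86 = £74.84. Break-even units = £1,254,400 ÷ £74.84 = 16,761.09; break-even revenue = 16,761.09 × £153.70 = £2,576,179.58.
Current sales = 46,120 × £153.70 = £7,088,644.00.
Margin of safety = (£7,088,644.00 − £2,576,179.58) ÷ £7,088,644.00 = 63.7%.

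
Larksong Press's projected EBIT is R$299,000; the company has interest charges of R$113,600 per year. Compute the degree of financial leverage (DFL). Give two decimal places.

1.61

Annual interest charges come to R$113,600.00.
DFL = EBIT ÷ (EBIT − I) = R$299,000 ÷ (R$299,000 − R$113,600.00) = R$299,000 ÷ R$185,400.00 = 1.6127.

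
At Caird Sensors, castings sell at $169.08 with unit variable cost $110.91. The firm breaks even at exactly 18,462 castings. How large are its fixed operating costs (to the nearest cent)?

$1,073,934.54

Contribution margin per unit = $169.08 − $110.91 = $58.17.
Since BE = FC / CM, FC = 18,462 × $58.17 = $1,073,934.54.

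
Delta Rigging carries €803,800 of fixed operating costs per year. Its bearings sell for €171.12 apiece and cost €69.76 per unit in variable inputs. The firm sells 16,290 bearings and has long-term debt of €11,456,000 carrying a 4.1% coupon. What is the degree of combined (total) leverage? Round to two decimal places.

4.37

Total contribution margin = 16,290 × €101.36 = €1,651,154.40.
EBIT = €1,651,154.40 − €803,800 = €847,354.40. Interest = €469,696.00.
DOL = €1,651,154.40 ÷ €847,354.40 = 1.9486; DFL = €847,354.40 ÷ €377,658.40 = 2.2437.
Combined leverage = 1.9486 × 2.2437 = 4.3721.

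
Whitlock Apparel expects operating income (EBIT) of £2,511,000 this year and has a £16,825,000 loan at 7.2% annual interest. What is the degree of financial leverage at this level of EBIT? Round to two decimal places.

Annual interest charges come to £1,211,400.00.
Degree of financial leverage = EBIT / (EBIT − interest) = £2,511,000 / £1,299,600.00 = 1.9321.

1.93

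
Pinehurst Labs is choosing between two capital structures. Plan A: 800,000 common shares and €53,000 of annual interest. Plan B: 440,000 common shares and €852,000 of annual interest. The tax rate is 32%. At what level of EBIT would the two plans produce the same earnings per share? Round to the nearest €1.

€1,828,556

At indifference, (EBIT − 53,000)(1 − t)/800,000 = (EBIT − 852,000)(1 − t)/440,000.
The (1 − t) factor cancels: (EBIT − 53,000) × 440,000 = (EBIT − 852,000) × 800,000.
Solving, EBIT = (852,000·800,000 − 53,000·440,000) / (800,000 − 440,000) = 658,280,000,000 / 360,000 = 1,828,555.56.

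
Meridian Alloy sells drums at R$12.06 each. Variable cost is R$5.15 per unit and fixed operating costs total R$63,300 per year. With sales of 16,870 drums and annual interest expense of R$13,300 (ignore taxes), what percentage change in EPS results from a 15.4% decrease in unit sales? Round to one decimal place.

At 16,870 units, contribution = 16,870 × R$6.91 = R$116,571.70.
Operating income = contribution − fixed costs = R$116,571.70 − R$63,300 = R$53,271.70.
Interest = R$13,300.00, so EBIT − I = R$39,971.70.
DCL = total CM / (EBIT − I) = R$116,571.70 / R$39,971.70 = 2.9164.
%ΔEPS = DCL × %ΔSales = 2.9164 × -15.4% = -44.9%.

-44.9%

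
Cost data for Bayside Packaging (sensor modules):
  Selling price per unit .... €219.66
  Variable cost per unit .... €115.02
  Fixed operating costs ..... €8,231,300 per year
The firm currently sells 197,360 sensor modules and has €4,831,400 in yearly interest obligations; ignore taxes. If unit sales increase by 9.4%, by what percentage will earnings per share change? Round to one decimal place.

At 197,360 units, contribution = 197,360 × €104.64 = €20,651,750.40.
Subtracting fixed costs: EBIT = €20,651,750.40 − €8,231,300 = €12,420,450.40.
Interest = €4,831,400.00, so EBIT − I = €7,589,050.40.
Degree of combined leverage = contribution ÷ (EBIT − I) = €20,651,750.40 ÷ €7,589,050.40 = 2.7213.
EPS therefore changes by 2.7213 × (+9.4%) = +25.6%.

+25.6%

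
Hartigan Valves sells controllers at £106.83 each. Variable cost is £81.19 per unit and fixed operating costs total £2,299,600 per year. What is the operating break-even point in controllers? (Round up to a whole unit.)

89,688 controllers

Unit CM = price − variable cost = £106.83 − £81.19 = £25.64.
Units to break even: £2,299,600 ÷ £25.64 = 89,687.99, rounded up to 89,688.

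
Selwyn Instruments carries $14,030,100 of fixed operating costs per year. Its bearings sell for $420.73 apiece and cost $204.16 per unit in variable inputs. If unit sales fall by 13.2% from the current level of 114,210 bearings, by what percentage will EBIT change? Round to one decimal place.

At 114,210 units, contribution = 114,210 × $216.57 = $24,734,459.70.
EBIT = $24,734,459.70 − $14,030,100 = $10,704,359.70.
So DOL = total CM / EBIT = $24,734,459.70 / $10,704,359.70 = 2.3107.
%ΔEBIT = DOL × %ΔSales = 2.3107 × -13.2% = -30.5%.

-30.5%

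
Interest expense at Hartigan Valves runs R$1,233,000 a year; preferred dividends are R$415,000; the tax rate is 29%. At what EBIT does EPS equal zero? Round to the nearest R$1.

R$1,817,507

Grossing the preferred dividend up to pre-tax terms: R$415,000 / (1 − 0.29) = R$584,507.04.
Financial break-even EBIT = interest + D_p ÷ (1 − t) = R$1,233,000 + R$584,507.04 = R$1,817,507.04.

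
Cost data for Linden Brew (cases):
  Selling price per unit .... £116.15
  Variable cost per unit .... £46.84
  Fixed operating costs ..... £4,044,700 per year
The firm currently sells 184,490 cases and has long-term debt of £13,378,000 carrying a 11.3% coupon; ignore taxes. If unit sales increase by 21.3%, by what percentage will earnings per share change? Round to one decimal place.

Total contribution margin = 184,490 × £69.31 = £12,787,001.90.
Subtracting fixed costs: EBIT = £12,787,001.90 − £4,044,700 = £8,742,301.90.
After interest of £1,511,714.00, pre-tax earnings = £7,230,587.90.
Degree of combined leverage = contribution ÷ (EBIT − I) = £12,787,001.90 ÷ £7,230,587.90 = 1.7685.
EPS therefore changes by 1.7685 × (+21.3%) = +37.7%.

+37.7%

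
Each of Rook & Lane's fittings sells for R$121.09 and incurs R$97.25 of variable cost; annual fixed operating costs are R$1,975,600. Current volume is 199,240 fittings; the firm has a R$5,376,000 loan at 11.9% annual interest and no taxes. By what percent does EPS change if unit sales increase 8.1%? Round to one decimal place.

Contribution at this volume is 199,240 × R$23.84 = R$4,749,881.60.
Operating income = contribution − fixed costs = R$4,749,881.60 − R$1,975,600 = R$2,774,281.60.
After interest of R$639,744.00, pre-tax earnings = R$2,134,537.60.
DCL = total CM / (EBIT − I) = R$4,749,881.60 / R$2,134,537.60 = 2.2253.
%ΔEPS = DCL × %ΔSales = 2.2253 × +8.1% = +18.0%.

+18.0%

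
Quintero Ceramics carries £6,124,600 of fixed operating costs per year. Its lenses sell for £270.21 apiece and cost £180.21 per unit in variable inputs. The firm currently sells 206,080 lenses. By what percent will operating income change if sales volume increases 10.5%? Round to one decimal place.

At 206,080 units, contribution = 206,080 × £90.00 = £18,547,200.00.
EBIT = £18,547,200.00 − £6,124,600 = £12,422,600.00.
Degree of operating leverage = £18,547,200.00 / £12,422,600.00 = 1.4930.
%ΔEBIT = DOL × %ΔSales = 1.4930 × +10.5% = +15.7%.

+15.7%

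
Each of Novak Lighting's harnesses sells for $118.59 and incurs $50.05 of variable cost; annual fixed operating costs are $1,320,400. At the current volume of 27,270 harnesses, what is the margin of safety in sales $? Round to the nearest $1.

Contribution margin per unit = $118.59 − $50.05 = $68.54. Break-even units = $1,320,400 ÷ $68.54 = 19,264.66; break-even revenue = 19,264.66 × $118.59 = $2,284,596.38.
Current sales = 27,270 × $118.59 = $3,233,949.30.
Margin of safety = $3,233,949.30 − $2,284,596.38 = $949,353.

$949,353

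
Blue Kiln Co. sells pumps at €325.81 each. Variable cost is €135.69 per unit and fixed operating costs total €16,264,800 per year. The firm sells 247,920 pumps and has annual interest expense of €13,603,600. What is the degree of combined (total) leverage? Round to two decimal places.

Total contribution margin = 247,920 × €190.12 = €47,134,550.40.
EBIT = €47,134,550.40 − €16,264,800 = €30,869,750.40. Interest = €13,603,600.00.
DOL = €47,134,550.40 ÷ €30,869,750.40 = 1.5269; DFL = €30,869,750.40 ÷ €17,266,150.40 = 1.7879.
Combined leverage = 1.5269 × 1.7879 = 2.7299.

2.73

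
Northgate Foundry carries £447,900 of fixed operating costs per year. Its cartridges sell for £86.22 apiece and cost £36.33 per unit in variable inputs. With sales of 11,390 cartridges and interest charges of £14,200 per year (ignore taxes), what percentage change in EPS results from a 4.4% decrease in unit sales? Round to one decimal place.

Contribution at this volume is 11,390 × £49.89 = £568,247.10.
Subtracting fixed costs: EBIT = £568,247.10 − £447,900 = £120,347.10.
Interest = £14,200.00, so EBIT − I = £106,147.10.
Degree of combined leverage = contribution ÷ (EBIT − I) = £568,247.10 ÷ £106,147.10 = 5.3534.
EPS therefore changes by 5.3534 × (-4.4%) = -23.6%.

-23.6%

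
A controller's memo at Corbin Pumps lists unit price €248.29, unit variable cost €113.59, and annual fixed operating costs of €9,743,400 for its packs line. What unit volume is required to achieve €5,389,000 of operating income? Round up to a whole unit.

112,342 packs

Contribution margin per unit = €248.29 − €113.59 = €134.70.
Units = (FC + target) / CM = (€9,743,400 + €5,389,000) / €134.70 = 112,341.50, so 112,342 packs.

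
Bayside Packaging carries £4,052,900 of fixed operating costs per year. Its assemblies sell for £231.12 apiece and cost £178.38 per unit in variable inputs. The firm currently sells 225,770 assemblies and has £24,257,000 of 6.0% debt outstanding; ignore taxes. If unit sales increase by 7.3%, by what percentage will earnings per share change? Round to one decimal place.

+13.6%

Contribution at this volume is 225,770 × £52.74 = £11,907,109.80.
Subtracting fixed costs: EBIT = £11,907,109.80 − £4,052,900 = £7,854,209.80.
Interest = £1,455,420.00, so EBIT − I = £6,398,789.80.
DCL = total CM / (EBIT − I) = £11,907,109.80 / £6,398,789.80 = 1.8608.
EPS therefore changes by 1.8608 × (+7.3%) = +13.6%.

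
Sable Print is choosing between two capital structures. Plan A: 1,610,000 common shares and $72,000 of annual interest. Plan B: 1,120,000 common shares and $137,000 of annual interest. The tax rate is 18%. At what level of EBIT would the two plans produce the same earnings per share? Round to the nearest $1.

$285,571

At indifference, (EBIT − 72,000)(1 − t)/1,610,000 = (EBIT − 137,000)(1 − t)/1,120,000.
Cancelling (1 − t) and cross-multiplying: 1,120,000·(EBIT − 72,000) = 1,610,000·(EBIT − 137,000).
EBIT × (1,610,000 − 1,120,000) = 137,000 × 1,610,000 − 72,000 × 1,120,000 = 139,930,000,000, so EBIT = 139,930,000,000 ÷ 490,000 = 285,571.43.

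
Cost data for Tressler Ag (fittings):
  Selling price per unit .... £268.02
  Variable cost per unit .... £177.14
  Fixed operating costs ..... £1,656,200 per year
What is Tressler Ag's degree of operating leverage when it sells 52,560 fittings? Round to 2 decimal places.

Contribution at this volume is 52,560 × £90.88 = £4,776,652.80.
Operating income = contribution − fixed costs = £4,776,652.80 − £1,656,200 = £3,120,452.80.
DOL = contribution ÷ EBIT = £4,776,652.80 ÷ £3,120,452.80 = 1.5308.

1.53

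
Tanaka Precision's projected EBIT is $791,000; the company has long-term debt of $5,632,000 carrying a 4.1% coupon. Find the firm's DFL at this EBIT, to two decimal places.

1.41

Interest = $230,912.00.
DFL = EBIT ÷ (EBIT − I) = $791,000 ÷ ($791,000 − $230,912.00) = $791,000 ÷ $560,088.00 = 1.4123.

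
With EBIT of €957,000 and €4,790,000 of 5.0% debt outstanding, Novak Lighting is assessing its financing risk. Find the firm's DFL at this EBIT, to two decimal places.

1.33

Annual interest charges come to €239,500.00.
DFL = EBIT ÷ (EBIT − I) = €957,000 ÷ (€957,000 − €239,500.00) = €957,000 ÷ €717,500.00 = 1.3338.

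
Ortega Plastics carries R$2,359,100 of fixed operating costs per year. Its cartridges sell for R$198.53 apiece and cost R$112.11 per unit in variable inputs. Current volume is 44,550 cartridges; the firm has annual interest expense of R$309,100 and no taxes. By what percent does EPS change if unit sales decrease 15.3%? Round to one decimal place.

-49.8%

Contribution at this volume is 44,550 × R$86.42 = R$3,850,011.00.
Subtracting fixed costs: EBIT = R$3,850,011.00 − R$2,359,100 = R$1,490,911.00.
After interest of R$309,100.00, pre-tax earnings = R$1,181,811.00.
DCL = total CM / (EBIT − I) = R$3,850,011.00 / R$1,181,811.00 = 3.2577.
EPS therefore changes by 3.2577 × (-15.3%) = -49.8%.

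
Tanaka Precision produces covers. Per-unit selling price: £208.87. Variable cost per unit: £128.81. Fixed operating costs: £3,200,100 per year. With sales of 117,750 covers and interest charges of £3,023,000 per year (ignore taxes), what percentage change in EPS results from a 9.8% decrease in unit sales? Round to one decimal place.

At 117,750 units, contribution = 117,750 × £80.06 = £9,427,065.00.
EBIT = £9,427,065.00 − £3,200,100 = £6,226,965.00.
After interest of £3,023,000.00, pre-tax earnings = £3,203,965.00.
DCL = total CM / (EBIT − I) = £9,427,065.00 / £3,203,965.00 = 2.9423.
EPS therefore changes by 2.9423 × (-9.8%) = -28.8%.

-28.8%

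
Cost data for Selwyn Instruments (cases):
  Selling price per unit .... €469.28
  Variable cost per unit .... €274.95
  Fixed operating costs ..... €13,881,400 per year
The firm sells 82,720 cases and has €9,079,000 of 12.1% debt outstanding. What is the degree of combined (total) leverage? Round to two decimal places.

14.68

Total contribution margin = 82,720 × €194.33 = €16,074,977.60.
EBIT = €16,074,977.60 − €13,881,400 = €2,193,577.60. Interest = €1,098,559.00.
DOL = €16,074,977.60 ÷ €2,193,577.60 = 7.3282; DFL = €2,193,577.60 ÷ €1,095,018.60 = 2.0032.
DCL = DOL × DFL = 7.3282 × 2.0032 = 14.6799.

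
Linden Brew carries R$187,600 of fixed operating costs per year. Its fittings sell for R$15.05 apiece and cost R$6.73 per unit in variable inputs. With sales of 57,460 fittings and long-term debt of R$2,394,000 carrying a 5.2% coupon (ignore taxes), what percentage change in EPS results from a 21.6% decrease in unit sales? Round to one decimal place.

-62.2%

Total contribution margin = 57,460 × R$8.32 = R$478,067.20.
Operating income = contribution − fixed costs = R$478,067.20 − R$187,600 = R$290,467.20.
Interest = R$124,488.00, so EBIT − I = R$165,979.20.
Degree of combined leverage = contribution ÷ (EBIT − I) = R$478,067.20 ÷ R$165,979.20 = 2.8803.
%ΔEPS = DCL × %ΔSales = 2.8803 × -21.6% = -62.2%.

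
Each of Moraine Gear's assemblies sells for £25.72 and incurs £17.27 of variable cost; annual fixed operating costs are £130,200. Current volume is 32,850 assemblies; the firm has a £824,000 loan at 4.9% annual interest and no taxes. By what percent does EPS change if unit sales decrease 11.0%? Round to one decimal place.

Contribution at this volume is 32,850 × £8.45 = £277,582.50.
Subtracting fixed costs: EBIT = £277,582.50 − £130,200 = £147,382.50.
After interest of £40,376.00, pre-tax earnings = £107,006.50.
DCL = total CM / (EBIT − I) = £277,582.50 / £107,006.50 = 2.5941.
EPS therefore changes by 2.5941 × (-11.0%) = -28.5%.

-28.5%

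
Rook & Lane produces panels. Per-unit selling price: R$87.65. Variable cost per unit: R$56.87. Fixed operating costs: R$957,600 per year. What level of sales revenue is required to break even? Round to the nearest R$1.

CM per unit = R$87.65 − R$56.87 = R$30.78; CM ratio = R$30.78 / R$87.65 = 0.3512.
Break-even sales = FC ÷ CM ratio = R$957,600 × R$87.65 / R$30.78 = R$2,726,889.

R$2,726,889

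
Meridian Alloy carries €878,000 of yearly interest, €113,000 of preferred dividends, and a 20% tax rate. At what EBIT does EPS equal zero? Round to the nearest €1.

Grossing the preferred dividend up to pre-tax terms: €113,000 / (1 − 0.20) = €141,250.00.
Financial break-even EBIT = interest + D_p ÷ (1 − t) = €878,000 + €141,250.00 = €1,019,250.00.

€1,019,250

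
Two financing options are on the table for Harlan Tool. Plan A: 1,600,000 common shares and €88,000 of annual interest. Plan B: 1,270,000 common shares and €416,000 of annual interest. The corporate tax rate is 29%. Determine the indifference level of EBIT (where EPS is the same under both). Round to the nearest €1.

At indifference, (EBIT − 88,000)(1 − t)/1,600,000 = (EBIT − 416,000)(1 − t)/1,270,000.
The (1 − t) factor cancels: (EBIT − 88,000) × 1,270,000 = (EBIT − 416,000) × 1,600,000.
EBIT × (1,600,000 − 1,270,000) = 416,000 × 1,600,000 − 88,000 × 1,270,000 = 553,840,000,000, so EBIT = 553,840,000,000 ÷ 330,000 = 1,678,303.03.

€1,678,303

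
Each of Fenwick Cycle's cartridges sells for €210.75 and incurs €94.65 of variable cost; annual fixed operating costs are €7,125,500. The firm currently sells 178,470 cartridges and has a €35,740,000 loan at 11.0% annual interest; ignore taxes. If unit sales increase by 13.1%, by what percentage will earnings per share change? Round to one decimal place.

Total contribution margin = 178,470 × €116.10 = €20,720,367.00.
Subtracting fixed costs: EBIT = €20,720,367.00 − €7,125,500 = €13,594,867.00.
After interest of €3,931,400.00, pre-tax earnings = €9,663,467.00.
DCL = total CM / (EBIT − I) = €20,720,367.00 / €9,663,467.00 = 2.1442.
%ΔEPS = DCL × %ΔSales = 2.1442 × +13.1% = +28.1%.

+28.1%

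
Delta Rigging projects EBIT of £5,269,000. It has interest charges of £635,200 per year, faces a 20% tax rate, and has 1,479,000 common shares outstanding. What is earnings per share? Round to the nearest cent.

£2.51

Pre-tax income = £5,269,000 − £635,200.00 = £4,633,800.00.
After tax at 20%: net income = £4,633,800.00 × 0.80 = £3,707,040.00.
Per share: £3,707,040.00 / 1,479,000 shares = £2.51.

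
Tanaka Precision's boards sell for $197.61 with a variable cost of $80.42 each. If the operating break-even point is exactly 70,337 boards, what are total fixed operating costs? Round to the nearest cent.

Each unit contributes $197.61 − $80.42 = $117.19.
Since BE = FC / CM, FC = 70,337 × $117.19 = $8,242,793.03.

$8,242,793.03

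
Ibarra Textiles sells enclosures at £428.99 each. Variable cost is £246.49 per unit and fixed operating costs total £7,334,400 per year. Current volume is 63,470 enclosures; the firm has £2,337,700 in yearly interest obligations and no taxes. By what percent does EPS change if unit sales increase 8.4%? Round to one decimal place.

Contribution at this volume is 63,470 × £182.50 = £11,583,275.00.
Subtracting fixed costs: EBIT = £11,583,275.00 − £7,334,400 = £4,248,875.00.
Interest = £2,337,700.00, so EBIT − I = £1,911,175.00.
DCL = total CM / (EBIT − I) = £11,583,275.00 / £1,911,175.00 = 6.0608.
EPS therefore changes by 6.0608 × (+8.4%) = +50.9%.

+50.9%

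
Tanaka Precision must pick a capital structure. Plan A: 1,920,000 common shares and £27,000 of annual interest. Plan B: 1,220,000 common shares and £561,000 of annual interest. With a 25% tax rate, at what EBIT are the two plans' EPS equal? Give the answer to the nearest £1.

At indifference, (EBIT − 27,000)(1 − t)/1,920,000 = (EBIT − 561,000)(1 − t)/1,220,000.
The (1 − t) factor cancels: (EBIT − 27,000) × 1,220,000 = (EBIT − 561,000) × 1,920,000.
Solving, EBIT = (561,000·1,920,000 − 27,000·1,220,000) / (1,920,000 − 1,220,000) = 1,044,180,000,000 / 700,000 = 1,491,685.71.

£1,491,686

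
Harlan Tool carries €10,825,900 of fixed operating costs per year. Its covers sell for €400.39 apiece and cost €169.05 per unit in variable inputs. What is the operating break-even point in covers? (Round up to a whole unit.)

Unit CM = price − variable cost = €400.39 − €169.05 = €231.34.
Units to break even: €10,825,900 ÷ €231.34 = 46,796.49, rounded up to 46,797.

46,797 covers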